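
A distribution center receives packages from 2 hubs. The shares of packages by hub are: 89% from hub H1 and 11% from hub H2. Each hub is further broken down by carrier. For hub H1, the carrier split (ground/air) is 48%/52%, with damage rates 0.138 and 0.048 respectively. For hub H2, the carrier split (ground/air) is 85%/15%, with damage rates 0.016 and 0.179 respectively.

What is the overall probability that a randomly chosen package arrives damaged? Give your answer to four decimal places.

P(D|H1) = 0.48·0.138 + 0.52·0.048 = 0.06624 + 0.02496 = 0.0912
P(D|H2) = 0.85·0.016 + 0.15·0.179 = 0.0136 + 0.02685 = 0.04045
Then overall,
P(D) = 0.89·0.0912 + 0.11·0.04045
      = 0.081168 + 0.0044495 = 0.0856175

P(D) ≈ 0.0856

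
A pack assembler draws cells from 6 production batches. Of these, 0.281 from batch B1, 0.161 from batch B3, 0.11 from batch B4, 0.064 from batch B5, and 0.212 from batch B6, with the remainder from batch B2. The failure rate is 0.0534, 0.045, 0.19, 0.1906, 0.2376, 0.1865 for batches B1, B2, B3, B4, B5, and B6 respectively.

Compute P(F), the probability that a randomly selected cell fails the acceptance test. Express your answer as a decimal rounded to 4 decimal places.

P(B2) = 1 − (0.281 + 0.161 + 0.11 + 0.064 + 0.212) = 0.172.
P(F) = P(F|B1)·P(B1) + P(F|B2)·P(B2) + P(F|B3)·P(B3) + P(F|B4)·P(B4) + P(F|B5)·P(B5) + P(F|B6)·P(B6)
      = 0.0534·0.281 + 0.045·0.172 + 0.19·0.161 + 0.1906·0.11 + 0.2376·0.064 + 0.1865·0.212
      = 0.0150054 + 0.00774 + 0.03059 + 0.020966 + 0.0152064 + 0.039538 = 0.1290458

0.1290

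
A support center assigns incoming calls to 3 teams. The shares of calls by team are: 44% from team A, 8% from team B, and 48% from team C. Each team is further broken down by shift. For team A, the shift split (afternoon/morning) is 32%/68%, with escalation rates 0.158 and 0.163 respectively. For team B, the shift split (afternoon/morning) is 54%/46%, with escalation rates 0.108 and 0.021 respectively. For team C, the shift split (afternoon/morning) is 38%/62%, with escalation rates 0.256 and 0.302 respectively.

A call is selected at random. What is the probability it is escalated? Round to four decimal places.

P(E) ≈ 0.2130

P(E|A) = 0.32·0.158 + 0.68·0.163 = 0.05056 + 0.11084 = 0.1614
P(E|B) = 0.54·0.108 + 0.46·0.021 = 0.05832 + 0.00966 = 0.06798
P(E|C) = 0.38·0.256 + 0.62·0.302 = 0.09728 + 0.18724 = 0.28452
By total probability over the outer partition,
P(E) = 0.44·0.1614 + 0.08·0.06798 + 0.48·0.28452
      = 0.071016 + 0.0054384 + 0.1365696 = 0.213024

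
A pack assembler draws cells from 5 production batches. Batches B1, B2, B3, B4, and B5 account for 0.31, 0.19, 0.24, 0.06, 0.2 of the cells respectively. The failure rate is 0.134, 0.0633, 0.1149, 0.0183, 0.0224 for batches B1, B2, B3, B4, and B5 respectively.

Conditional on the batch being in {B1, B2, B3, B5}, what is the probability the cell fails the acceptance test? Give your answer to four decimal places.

Let S = {B1, B2, B3, B5}.
P(S) = 0.31 + 0.19 + 0.24 + 0.2 = 0.94.
P(F ∩ S) = 0.134·0.31 + 0.0633·0.19 + 0.1149·0.24 + 0.0224·0.2 = 0.04154 + 0.012027 + 0.027576 + 0.00448 = 0.085623.
P(F | S) = 0.085623 / 0.94 = 0.091088…

P(F|S) ≈ 0.0911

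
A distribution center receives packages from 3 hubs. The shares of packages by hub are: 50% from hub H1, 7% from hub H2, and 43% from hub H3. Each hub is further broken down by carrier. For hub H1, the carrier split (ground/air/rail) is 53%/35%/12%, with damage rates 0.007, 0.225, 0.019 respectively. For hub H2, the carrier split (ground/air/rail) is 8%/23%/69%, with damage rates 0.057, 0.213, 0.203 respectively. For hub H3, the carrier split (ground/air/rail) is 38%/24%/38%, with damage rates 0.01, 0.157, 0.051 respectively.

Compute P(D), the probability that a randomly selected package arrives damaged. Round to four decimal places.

P(D) ≈ 0.0821

P(D|H1) = 0.53·0.007 + 0.35·0.225 + 0.12·0.019 = 0.00371 + 0.07875 + 0.00228 = 0.08474
P(D|H2) = 0.08·0.057 + 0.23·0.213 + 0.69·0.203 = 0.00456 + 0.04899 + 0.14007 = 0.19362
P(D|H3) = 0.38·0.01 + 0.24·0.157 + 0.38·0.051 = 0.0038 + 0.03768 + 0.01938 = 0.06086
Then overall,
P(D) = 0.5·0.08474 + 0.07·0.19362 + 0.43·0.06086
      = 0.04237 + 0.0135534 + 0.0261698 = 0.0820932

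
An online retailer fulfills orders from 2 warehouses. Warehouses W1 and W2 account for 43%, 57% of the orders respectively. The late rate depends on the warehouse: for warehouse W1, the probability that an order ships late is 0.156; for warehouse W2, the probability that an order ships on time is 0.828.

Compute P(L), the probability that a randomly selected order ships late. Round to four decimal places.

P(L|W2) = 1 − 0.828 = 0.172.
P(L) = P(L|W1)·P(W1) + P(L|W2)·P(W2)
      = 0.156·0.43 + 0.172·0.57
      = 0.06708 + 0.09804 = 0.16512

P(L) ≈ 0.1651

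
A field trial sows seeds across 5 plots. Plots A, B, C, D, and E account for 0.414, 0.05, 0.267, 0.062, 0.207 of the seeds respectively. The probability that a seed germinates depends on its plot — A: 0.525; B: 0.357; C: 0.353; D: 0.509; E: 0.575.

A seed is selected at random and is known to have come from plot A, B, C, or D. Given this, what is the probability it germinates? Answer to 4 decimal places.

0.4552

Let S = {A, B, C, D}.
P(S) = 0.414 + 0.05 + 0.267 + 0.062 = 0.793.
P(G ∩ S) = 0.525·0.414 + 0.357·0.05 + 0.353·0.267 + 0.509·0.062 = 0.21735 + 0.01785 + 0.094251 + 0.031558 = 0.361009.
P(G | S) = 0.361009 / 0.793 = 0.455245…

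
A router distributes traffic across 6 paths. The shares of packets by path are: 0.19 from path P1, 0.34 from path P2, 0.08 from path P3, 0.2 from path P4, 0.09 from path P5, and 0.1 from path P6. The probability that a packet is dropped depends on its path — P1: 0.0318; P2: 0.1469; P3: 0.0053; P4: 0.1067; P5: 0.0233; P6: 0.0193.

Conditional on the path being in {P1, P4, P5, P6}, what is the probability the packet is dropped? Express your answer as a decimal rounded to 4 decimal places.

0.0542

Let S = {P1, P4, P5, P6}.
P(S) = 0.19 + 0.2 + 0.09 + 0.1 = 0.58.
P(L ∩ S) = 0.0318·0.19 + 0.1067·0.2 + 0.0233·0.09 + 0.0193·0.1 = 0.006042 + 0.02134 + 0.002097 + 0.00193 = 0.031409.
P(L | S) = 0.031409 / 0.58 = 0.054153…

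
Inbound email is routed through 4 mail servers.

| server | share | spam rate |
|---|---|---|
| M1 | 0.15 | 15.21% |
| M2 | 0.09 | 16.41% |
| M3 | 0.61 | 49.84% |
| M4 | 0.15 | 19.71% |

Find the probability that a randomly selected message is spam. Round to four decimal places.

0.3712

Using total probability over the partition,
P(S) = P(S|M1)·P(M1) + P(S|M2)·P(M2) + P(S|M3)·P(M3) + P(S|M4)·P(M4)
      = 0.1521·0.15 + 0.1641·0.09 + 0.4984·0.61 + 0.1971·0.15
      = 0.022815 + 0.014769 + 0.304024 + 0.029565 = 0.371173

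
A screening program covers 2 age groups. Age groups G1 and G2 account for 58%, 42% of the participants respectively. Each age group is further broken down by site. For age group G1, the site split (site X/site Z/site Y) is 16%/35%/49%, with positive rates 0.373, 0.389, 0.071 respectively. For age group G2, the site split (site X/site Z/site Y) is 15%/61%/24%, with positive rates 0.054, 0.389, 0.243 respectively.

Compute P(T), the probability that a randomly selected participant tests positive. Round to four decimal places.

P(T|G1) = 0.16·0.373 + 0.35·0.389 + 0.49·0.071 = 0.05968 + 0.13615 + 0.03479 = 0.23062
P(T|G2) = 0.15·0.054 + 0.61·0.389 + 0.24·0.243 = 0.0081 + 0.23729 + 0.05832 = 0.30371
By total probability over the outer partition,
P(T) = 0.58·0.23062 + 0.42·0.30371
      = 0.1337596 + 0.1275582 = 0.2613178

P(T) ≈ 0.2613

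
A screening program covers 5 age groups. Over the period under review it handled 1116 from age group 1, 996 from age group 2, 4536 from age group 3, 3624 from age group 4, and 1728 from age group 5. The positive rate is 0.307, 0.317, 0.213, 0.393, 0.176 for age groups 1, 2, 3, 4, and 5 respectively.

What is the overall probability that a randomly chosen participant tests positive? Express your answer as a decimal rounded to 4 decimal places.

Total: 1116 + 996 + 4536 + 3624 + 1728 = 12000.
P(1) = 1116/12000 = 0.093. P(2) = 996/12000 = 0.083. P(3) = 4536/12000 = 0.378. P(4) = 3624/12000 = 0.302. P(5) = 1728/12000 = 0.144.
Using total probability over the partition,
P(T) = P(T|1)·P(1) + P(T|2)·P(2) + P(T|3)·P(3) + P(T|4)·P(4) + P(T|5)·P(5)
      = 0.307·0.093 + 0.317·0.083 + 0.213·0.378 + 0.393·0.302 + 0.176·0.144
      = 0.028551 + 0.026311 + 0.080514 + 0.118686 + 0.025344 = 0.279406

P(T) ≈ 0.2794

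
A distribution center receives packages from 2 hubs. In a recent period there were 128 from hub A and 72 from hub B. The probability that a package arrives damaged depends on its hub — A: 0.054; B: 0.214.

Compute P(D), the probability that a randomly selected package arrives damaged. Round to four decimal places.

Total: 128 + 72 = 200.
P(A) = 128/200 = 0.64. P(B) = 72/200 = 0.36.
P(D) = P(D|A)·P(A) + P(D|B)·P(B)
      = 0.054·0.64 + 0.214·0.36
      = 0.03456 + 0.07704 = 0.1116

P(D) ≈ 0.1116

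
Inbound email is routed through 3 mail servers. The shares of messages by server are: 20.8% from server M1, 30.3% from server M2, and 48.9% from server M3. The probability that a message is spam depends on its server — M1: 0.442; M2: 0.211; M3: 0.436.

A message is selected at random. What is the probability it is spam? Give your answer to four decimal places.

P(S) ≈ 0.3691

By the law of total probability,
P(S) = P(S|M1)·P(M1) + P(S|M2)·P(M2) + P(S|M3)·P(M3)
      = 0.442·0.208 + 0.211·0.303 + 0.436·0.489
      = 0.091936 + 0.063933 + 0.213204 = 0.369073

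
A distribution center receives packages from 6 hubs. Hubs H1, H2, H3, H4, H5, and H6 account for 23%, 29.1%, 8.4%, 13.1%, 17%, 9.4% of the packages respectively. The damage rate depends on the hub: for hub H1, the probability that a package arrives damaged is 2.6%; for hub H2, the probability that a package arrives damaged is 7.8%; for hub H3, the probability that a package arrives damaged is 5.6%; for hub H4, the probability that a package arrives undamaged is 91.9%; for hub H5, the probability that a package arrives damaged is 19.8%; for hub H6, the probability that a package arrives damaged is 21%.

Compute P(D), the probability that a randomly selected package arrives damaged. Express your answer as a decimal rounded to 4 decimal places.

P(D|H4) = 1 − 0.919 = 0.081.
P(D) = P(D|H1)·P(H1) + P(D|H2)·P(H2) + P(D|H3)·P(H3) + P(D|H4)·P(H4) + P(D|H5)·P(H5) + P(D|H6)·P(H6)
      = 0.026·0.23 + 0.078·0.291 + 0.056·0.084 + 0.081·0.131 + 0.198·0.17 + 0.21·0.094
      = 0.00598 + 0.022698 + 0.004704 + 0.010611 + 0.03366 + 0.01974 = 0.097393

P(D) ≈ 0.0974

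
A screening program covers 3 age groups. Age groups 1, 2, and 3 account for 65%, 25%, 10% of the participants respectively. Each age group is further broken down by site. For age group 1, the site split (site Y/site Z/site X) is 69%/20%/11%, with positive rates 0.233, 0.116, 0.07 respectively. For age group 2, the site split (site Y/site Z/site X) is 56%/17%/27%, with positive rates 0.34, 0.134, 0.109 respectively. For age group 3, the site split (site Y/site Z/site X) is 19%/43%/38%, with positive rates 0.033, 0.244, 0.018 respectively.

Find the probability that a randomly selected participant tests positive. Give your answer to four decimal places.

P(T|1) = 0.69·0.233 + 0.2·0.116 + 0.11·0.07 = 0.16077 + 0.0232 + 0.0077 = 0.19167
P(T|2) = 0.56·0.34 + 0.17·0.134 + 0.27·0.109 = 0.1904 + 0.02278 + 0.02943 = 0.24261
P(T|3) = 0.19·0.033 + 0.43·0.244 + 0.38·0.018 = 0.00627 + 0.10492 + 0.00684 = 0.11803
Then overall,
P(T) = 0.65·0.19167 + 0.25·0.24261 + 0.1·0.11803
      = 0.1245855 + 0.0606525 + 0.011803 = 0.197041

0.1970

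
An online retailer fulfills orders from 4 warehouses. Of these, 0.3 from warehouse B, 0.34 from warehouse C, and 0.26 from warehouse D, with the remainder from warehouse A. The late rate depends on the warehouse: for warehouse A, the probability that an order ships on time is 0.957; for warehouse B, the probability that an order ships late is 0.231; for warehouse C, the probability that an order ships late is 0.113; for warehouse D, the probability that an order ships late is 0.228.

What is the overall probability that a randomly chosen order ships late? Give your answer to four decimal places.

P(A) = 1 − (0.3 + 0.34 + 0.26) = 0.1.
P(L|A) = 1 − 0.957 = 0.043.
P(L) = P(L|A)·P(A) + P(L|B)·P(B) + P(L|C)·P(C) + P(L|D)·P(D)
      = 0.043·0.1 + 0.231·0.3 + 0.113·0.34 + 0.228·0.26
      = 0.0043 + 0.0693 + 0.03842 + 0.05928 = 0.1713

P(L) ≈ 0.1713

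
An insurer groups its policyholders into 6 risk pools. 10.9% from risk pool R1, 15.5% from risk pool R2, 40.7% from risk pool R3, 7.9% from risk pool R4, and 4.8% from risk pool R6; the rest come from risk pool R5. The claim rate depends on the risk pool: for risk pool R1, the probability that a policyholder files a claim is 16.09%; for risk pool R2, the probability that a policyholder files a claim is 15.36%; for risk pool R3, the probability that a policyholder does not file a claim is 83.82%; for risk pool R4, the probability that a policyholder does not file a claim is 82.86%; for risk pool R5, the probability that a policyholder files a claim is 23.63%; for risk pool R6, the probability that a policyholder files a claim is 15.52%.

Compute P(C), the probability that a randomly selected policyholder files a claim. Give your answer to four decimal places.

P(R5) = 1 − (0.109 + 0.155 + 0.407 + 0.079 + 0.048) = 0.202.
P(C|R3) = 1 − 0.8382 = 0.1618.
P(C|R4) = 1 − 0.8286 = 0.1714.
P(C) = P(C|R1)·P(R1) + P(C|R2)·P(R2) + P(C|R3)·P(R3) + P(C|R4)·P(R4) + P(C|R5)·P(R5) + P(C|R6)·P(R6)
      = 0.1609·0.109 + 0.1536·0.155 + 0.1618·0.407 + 0.1714·0.079 + 0.2363·0.202 + 0.1552·0.048
      = 0.0175381 + 0.023808 + 0.0658526 + 0.0135406 + 0.0477326 + 0.0074496 = 0.1759215

P(C) ≈ 0.1759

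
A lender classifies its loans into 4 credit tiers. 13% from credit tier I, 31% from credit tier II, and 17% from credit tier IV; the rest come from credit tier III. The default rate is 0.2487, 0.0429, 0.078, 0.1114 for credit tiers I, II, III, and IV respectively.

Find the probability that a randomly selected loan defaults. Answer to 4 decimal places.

0.0950

P(III) = 1 − (0.13 + 0.31 + 0.17) = 0.39.
P(D) = P(D|I)·P(I) + P(D|II)·P(II) + P(D|III)·P(III) + P(D|IV)·P(IV)
      = 0.2487·0.13 + 0.0429·0.31 + 0.078·0.39 + 0.1114·0.17
      = 0.032331 + 0.013299 + 0.03042 + 0.018938 = 0.094988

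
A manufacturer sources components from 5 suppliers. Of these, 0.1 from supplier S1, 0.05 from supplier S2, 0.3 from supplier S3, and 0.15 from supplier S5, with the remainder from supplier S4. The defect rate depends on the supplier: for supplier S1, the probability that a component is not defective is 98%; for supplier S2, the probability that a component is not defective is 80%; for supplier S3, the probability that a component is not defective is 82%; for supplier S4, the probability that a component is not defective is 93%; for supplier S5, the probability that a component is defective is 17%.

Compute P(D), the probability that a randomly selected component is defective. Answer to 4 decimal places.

P(S4) = 1 − (0.1 + 0.05 + 0.3 + 0.15) = 0.4.
P(D|S1) = 1 − 0.98 = 0.02.
P(D|S2) = 1 − 0.8 = 0.2.
P(D|S3) = 1 − 0.82 = 0.18.
P(D|S4) = 1 − 0.93 = 0.07.
P(D) = P(D|S1)·P(S1) + P(D|S2)·P(S2) + P(D|S3)·P(S3) + P(D|S4)·P(S4) + P(D|S5)·P(S5)
      = 0.02·0.1 + 0.2·0.05 + 0.18·0.3 + 0.07·0.4 + 0.17·0.15
      = 0.002 + 0.01 + 0.054 + 0.028 + 0.0255 = 0.1195

0.1195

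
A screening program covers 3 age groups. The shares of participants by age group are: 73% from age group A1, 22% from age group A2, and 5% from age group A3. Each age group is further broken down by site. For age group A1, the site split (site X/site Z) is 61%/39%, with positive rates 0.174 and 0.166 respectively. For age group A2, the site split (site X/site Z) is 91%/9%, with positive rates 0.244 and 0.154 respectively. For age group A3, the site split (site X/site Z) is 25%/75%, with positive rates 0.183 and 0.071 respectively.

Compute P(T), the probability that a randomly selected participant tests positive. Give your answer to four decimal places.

P(T|A1) = 0.61·0.174 + 0.39·0.166 = 0.10614 + 0.06474 = 0.17088
P(T|A2) = 0.91·0.244 + 0.09·0.154 = 0.22204 + 0.01386 = 0.2359
P(T|A3) = 0.25·0.183 + 0.75·0.071 = 0.04575 + 0.05325 = 0.099
Then overall,
P(T) = 0.73·0.17088 + 0.22·0.2359 + 0.05·0.099
      = 0.1247424 + 0.051898 + 0.00495 = 0.1815904

P(T) ≈ 0.1816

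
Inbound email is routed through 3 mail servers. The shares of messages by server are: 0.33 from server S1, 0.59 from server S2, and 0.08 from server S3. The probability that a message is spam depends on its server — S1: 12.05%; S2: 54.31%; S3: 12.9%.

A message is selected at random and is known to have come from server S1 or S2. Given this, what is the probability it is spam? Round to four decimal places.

Let J = {S1, S2}.
P(J) = 0.33 + 0.59 = 0.92.
P(S ∩ J) = 0.1205·0.33 + 0.5431·0.59 = 0.039765 + 0.320429 = 0.360194.
P(S | J) = 0.360194 / 0.92 = 0.391515…

P(S|J) ≈ 0.3915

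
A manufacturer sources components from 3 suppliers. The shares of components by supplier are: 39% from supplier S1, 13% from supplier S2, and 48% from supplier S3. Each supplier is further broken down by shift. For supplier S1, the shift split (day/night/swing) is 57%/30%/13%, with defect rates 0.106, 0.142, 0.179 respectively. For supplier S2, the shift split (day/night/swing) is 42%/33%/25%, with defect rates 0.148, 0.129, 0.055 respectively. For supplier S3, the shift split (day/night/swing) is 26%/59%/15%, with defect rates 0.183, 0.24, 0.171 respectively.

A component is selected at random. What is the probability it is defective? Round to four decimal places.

P(D|S1) = 0.57·0.106 + 0.3·0.142 + 0.13·0.179 = 0.06042 + 0.0426 + 0.02327 = 0.12629
P(D|S2) = 0.42·0.148 + 0.33·0.129 + 0.25·0.055 = 0.06216 + 0.04257 + 0.01375 = 0.11848
P(D|S3) = 0.26·0.183 + 0.59·0.24 + 0.15·0.171 = 0.04758 + 0.1416 + 0.02565 = 0.21483
Then overall,
P(D) = 0.39·0.12629 + 0.13·0.11848 + 0.48·0.21483
      = 0.0492531 + 0.0154024 + 0.1031184 = 0.1677739

0.1678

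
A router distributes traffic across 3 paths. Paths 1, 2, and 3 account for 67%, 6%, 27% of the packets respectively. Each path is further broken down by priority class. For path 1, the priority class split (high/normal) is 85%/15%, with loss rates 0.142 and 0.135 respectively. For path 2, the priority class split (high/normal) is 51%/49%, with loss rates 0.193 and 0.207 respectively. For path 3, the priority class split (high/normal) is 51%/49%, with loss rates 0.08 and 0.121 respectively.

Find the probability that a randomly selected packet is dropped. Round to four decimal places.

P(L|1) = 0.85·0.142 + 0.15·0.135 = 0.1207 + 0.02025 = 0.14095
P(L|2) = 0.51·0.193 + 0.49·0.207 = 0.09843 + 0.10143 = 0.19986
P(L|3) = 0.51·0.08 + 0.49·0.121 = 0.0408 + 0.05929 = 0.10009
Then overall,
P(L) = 0.67·0.14095 + 0.06·0.19986 + 0.27·0.10009
      = 0.0944365 + 0.0119916 + 0.0270243 = 0.1334524

P(L) ≈ 0.1335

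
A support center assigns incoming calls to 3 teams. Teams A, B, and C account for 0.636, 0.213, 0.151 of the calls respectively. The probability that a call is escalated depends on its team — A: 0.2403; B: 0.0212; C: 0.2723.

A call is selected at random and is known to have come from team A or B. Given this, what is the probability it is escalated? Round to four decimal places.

Let S = {A, B}.
P(S) = 0.636 + 0.213 = 0.849.
P(E ∩ S) = 0.2403·0.636 + 0.0212·0.213 = 0.1528308 + 0.0045156 = 0.1573464.
P(E | S) = 0.1573464 / 0.849 = 0.185331…

P(E|S) ≈ 0.1853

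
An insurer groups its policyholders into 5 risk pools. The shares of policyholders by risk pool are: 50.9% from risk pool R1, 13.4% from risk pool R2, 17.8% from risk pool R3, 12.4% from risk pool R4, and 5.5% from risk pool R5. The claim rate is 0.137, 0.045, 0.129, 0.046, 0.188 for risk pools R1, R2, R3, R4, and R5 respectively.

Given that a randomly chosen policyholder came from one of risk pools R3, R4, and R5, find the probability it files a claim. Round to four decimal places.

Let S = {R3, R4, R5}.
P(S) = 0.178 + 0.124 + 0.055 = 0.357.
P(C ∩ S) = 0.129·0.178 + 0.046·0.124 + 0.188·0.055 = 0.022962 + 0.005704 + 0.01034 = 0.039006.
P(C | S) = 0.039006 / 0.357 = 0.109261…

0.1093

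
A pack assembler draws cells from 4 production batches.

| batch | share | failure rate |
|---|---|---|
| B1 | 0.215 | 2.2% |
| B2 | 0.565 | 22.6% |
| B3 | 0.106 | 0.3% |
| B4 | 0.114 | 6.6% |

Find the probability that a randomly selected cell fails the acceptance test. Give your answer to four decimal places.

P(F) = P(F|B1)·P(B1) + P(F|B2)·P(B2) + P(F|B3)·P(B3) + P(F|B4)·P(B4)
      = 0.022·0.215 + 0.226·0.565 + 0.003·0.106 + 0.066·0.114
      = 0.00473 + 0.12769 + 0.000318 + 0.007524 = 0.140262

P(F) ≈ 0.1403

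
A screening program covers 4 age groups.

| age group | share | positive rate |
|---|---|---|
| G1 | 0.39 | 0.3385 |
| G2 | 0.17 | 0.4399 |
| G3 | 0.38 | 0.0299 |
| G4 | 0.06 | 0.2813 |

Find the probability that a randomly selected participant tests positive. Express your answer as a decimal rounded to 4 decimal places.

P(T) = P(T|G1)·P(G1) + P(T|G2)·P(G2) + P(T|G3)·P(G3) + P(T|G4)·P(G4)
      = 0.3385·0.39 + 0.4399·0.17 + 0.0299·0.38 + 0.2813·0.06
      = 0.132015 + 0.074783 + 0.011362 + 0.016878 = 0.235038

0.2350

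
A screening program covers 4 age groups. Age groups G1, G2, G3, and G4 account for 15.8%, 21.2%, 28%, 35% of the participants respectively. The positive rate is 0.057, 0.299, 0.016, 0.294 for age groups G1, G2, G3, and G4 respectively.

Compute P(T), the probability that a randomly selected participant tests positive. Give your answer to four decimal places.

P(T) = P(T|G1)·P(G1) + P(T|G2)·P(G2) + P(T|G3)·P(G3) + P(T|G4)·P(G4)
      = 0.057·0.158 + 0.299·0.212 + 0.016·0.28 + 0.294·0.35
      = 0.009006 + 0.063388 + 0.00448 + 0.1029 = 0.179774

0.1798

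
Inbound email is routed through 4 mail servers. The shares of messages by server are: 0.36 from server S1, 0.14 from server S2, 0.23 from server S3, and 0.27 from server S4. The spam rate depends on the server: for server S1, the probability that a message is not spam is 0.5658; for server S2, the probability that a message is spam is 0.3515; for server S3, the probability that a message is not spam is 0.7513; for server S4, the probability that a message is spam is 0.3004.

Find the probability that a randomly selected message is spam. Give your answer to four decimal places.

0.3438

P(S|S1) = 1 − 0.5658 = 0.4342.
P(S|S3) = 1 − 0.7513 = 0.2487.
By the law of total probability,
P(S) = P(S|S1)·P(S1) + P(S|S2)·P(S2) + P(S|S3)·P(S3) + P(S|S4)·P(S4)
      = 0.4342·0.36 + 0.3515·0.14 + 0.2487·0.23 + 0.3004·0.27
      = 0.156312 + 0.04921 + 0.057201 + 0.081108 = 0.343831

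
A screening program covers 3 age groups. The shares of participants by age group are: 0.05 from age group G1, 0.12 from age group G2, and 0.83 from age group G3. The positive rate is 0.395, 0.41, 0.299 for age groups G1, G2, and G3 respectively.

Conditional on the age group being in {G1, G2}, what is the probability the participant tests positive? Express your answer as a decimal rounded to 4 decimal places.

Let S = {G1, G2}.
P(S) = 0.05 + 0.12 = 0.17.
P(T ∩ S) = 0.395·0.05 + 0.41·0.12 = 0.01975 + 0.0492 = 0.06895.
P(T | S) = 0.06895 / 0.17 = 0.405588…

P(T|S) ≈ 0.4056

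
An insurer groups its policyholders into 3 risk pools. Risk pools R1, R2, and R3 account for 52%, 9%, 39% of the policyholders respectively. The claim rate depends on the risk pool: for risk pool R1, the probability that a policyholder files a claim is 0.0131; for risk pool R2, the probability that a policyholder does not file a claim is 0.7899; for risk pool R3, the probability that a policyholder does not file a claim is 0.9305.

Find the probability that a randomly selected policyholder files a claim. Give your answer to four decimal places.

0.0528

P(C|R2) = 1 − 0.7899 = 0.2101.
P(C|R3) = 1 − 0.9305 = 0.0695.
Summing over the partition,
P(C) = P(C|R1)·P(R1) + P(C|R2)·P(R2) + P(C|R3)·P(R3)
      = 0.0131·0.52 + 0.2101·0.09 + 0.0695·0.39
      = 0.006812 + 0.018909 + 0.027105 = 0.052826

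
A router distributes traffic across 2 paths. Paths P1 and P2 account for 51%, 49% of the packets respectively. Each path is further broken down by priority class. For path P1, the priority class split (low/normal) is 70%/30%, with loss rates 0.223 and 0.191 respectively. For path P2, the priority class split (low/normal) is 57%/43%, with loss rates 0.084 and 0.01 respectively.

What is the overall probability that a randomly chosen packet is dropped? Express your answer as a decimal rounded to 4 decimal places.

P(L|P1) = 0.7·0.223 + 0.3·0.191 = 0.1561 + 0.0573 = 0.2134
P(L|P2) = 0.57·0.084 + 0.43·0.01 = 0.04788 + 0.0043 = 0.05218
By total probability over the outer partition,
P(L) = 0.51·0.2134 + 0.49·0.05218
      = 0.108834 + 0.0255682 = 0.1344022

P(L) ≈ 0.1344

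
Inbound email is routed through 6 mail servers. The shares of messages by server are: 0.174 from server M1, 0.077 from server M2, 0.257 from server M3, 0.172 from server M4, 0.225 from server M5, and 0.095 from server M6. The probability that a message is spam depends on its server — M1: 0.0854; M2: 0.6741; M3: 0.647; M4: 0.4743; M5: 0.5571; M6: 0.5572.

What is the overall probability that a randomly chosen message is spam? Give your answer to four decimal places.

P(S) = P(S|M1)·P(M1) + P(S|M2)·P(M2) + P(S|M3)·P(M3) + P(S|M4)·P(M4) + P(S|M5)·P(M5) + P(S|M6)·P(M6)
      = 0.0854·0.174 + 0.6741·0.077 + 0.647·0.257 + 0.4743·0.172 + 0.5571·0.225 + 0.5572·0.095
      = 0.0148596 + 0.0519057 + 0.166279 + 0.0815796 + 0.1253475 + 0.052934 = 0.4929054

P(S) ≈ 0.4929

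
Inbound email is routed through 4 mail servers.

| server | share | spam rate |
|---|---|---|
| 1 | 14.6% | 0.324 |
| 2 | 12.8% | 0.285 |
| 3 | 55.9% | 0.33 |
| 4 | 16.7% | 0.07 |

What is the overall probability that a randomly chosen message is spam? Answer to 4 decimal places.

P(S) ≈ 0.2799

Summing over the partition,
P(S) = P(S|1)·P(1) + P(S|2)·P(2) + P(S|3)·P(3) + P(S|4)·P(4)
      = 0.324·0.146 + 0.285·0.128 + 0.33·0.559 + 0.07·0.167
      = 0.047304 + 0.03648 + 0.18447 + 0.01169 = 0.279944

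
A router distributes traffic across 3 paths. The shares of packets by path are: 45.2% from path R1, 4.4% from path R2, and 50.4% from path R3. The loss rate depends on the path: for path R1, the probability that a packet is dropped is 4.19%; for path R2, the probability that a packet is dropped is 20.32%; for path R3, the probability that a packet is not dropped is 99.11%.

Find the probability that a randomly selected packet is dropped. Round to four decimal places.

P(L) ≈ 0.0324

P(L|R3) = 1 − 0.9911 = 0.0089.
Using total probability over the partition,
P(L) = P(L|R1)·P(R1) + P(L|R2)·P(R2) + P(L|R3)·P(R3)
      = 0.0419·0.452 + 0.2032·0.044 + 0.0089·0.504
      = 0.0189388 + 0.0089408 + 0.0044856 = 0.0323652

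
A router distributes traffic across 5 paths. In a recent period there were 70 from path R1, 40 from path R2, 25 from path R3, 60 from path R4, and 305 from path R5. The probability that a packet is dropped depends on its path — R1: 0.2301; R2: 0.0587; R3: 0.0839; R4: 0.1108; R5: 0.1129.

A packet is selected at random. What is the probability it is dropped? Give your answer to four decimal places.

P(L) ≈ 0.1233

Total: 70 + 40 + 25 + 60 + 305 = 500.
P(R1) = 70/500 = 0.14. P(R2) = 40/500 = 0.08. P(R3) = 25/500 = 0.05. P(R4) = 60/500 = 0.12. P(R5) = 305/500 = 0.61.
P(L) = P(L|R1)·P(R1) + P(L|R2)·P(R2) + P(L|R3)·P(R3) + P(L|R4)·P(R4) + P(L|R5)·P(R5)
      = 0.2301·0.14 + 0.0587·0.08 + 0.0839·0.05 + 0.1108·0.12 + 0.1129·0.61
      = 0.032214 + 0.004696 + 0.004195 + 0.013296 + 0.068869 = 0.12327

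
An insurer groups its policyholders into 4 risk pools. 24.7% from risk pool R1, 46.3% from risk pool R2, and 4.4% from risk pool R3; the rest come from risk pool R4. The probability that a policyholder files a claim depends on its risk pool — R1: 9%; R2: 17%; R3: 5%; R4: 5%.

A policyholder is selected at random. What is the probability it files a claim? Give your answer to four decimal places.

0.1154

P(R4) = 1 − (0.247 + 0.463 + 0.044) = 0.246.
P(C) = P(C|R1)·P(R1) + P(C|R2)·P(R2) + P(C|R3)·P(R3) + P(C|R4)·P(R4)
      = 0.09·0.247 + 0.17·0.463 + 0.05·0.044 + 0.05·0.246
      = 0.02223 + 0.07871 + 0.0022 + 0.0123 = 0.11544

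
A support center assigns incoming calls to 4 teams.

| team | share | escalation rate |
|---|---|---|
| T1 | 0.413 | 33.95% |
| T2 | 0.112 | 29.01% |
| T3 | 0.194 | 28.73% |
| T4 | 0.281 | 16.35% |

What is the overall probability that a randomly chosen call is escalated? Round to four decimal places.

Using total probability over the partition,
P(E) = P(E|T1)·P(T1) + P(E|T2)·P(T2) + P(E|T3)·P(T3) + P(E|T4)·P(T4)
      = 0.3395·0.413 + 0.2901·0.112 + 0.2873·0.194 + 0.1635·0.281
      = 0.1402135 + 0.0324912 + 0.0557362 + 0.0459435 = 0.2743844

0.2744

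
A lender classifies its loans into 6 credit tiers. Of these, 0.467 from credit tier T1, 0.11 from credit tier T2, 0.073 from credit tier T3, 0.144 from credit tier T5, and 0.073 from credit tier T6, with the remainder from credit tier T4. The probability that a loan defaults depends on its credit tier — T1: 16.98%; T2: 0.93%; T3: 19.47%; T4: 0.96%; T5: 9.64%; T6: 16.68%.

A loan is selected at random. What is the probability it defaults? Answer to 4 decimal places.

0.1219

P(T4) = 1 − (0.467 + 0.11 + 0.073 + 0.144 + 0.073) = 0.133.
P(D) = P(D|T1)·P(T1) + P(D|T2)·P(T2) + P(D|T3)·P(T3) + P(D|T4)·P(T4) + P(D|T5)·P(T5) + P(D|T6)·P(T6)
      = 0.1698·0.467 + 0.0093·0.11 + 0.1947·0.073 + 0.0096·0.133 + 0.0964·0.144 + 0.1668·0.073
      = 0.0792966 + 0.001023 + 0.0142131 + 0.0012768 + 0.0138816 + 0.0121764 = 0.1218675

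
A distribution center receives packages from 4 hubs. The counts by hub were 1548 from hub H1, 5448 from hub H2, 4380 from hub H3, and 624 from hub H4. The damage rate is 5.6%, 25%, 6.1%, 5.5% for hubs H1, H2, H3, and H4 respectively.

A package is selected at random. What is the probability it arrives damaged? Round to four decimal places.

Total: 1548 + 5448 + 4380 + 624 = 12000.
P(H1) = 1548/12000 = 0.129. P(H2) = 5448/12000 = 0.454. P(H3) = 4380/12000 = 0.365. P(H4) = 624/12000 = 0.052.
P(D) = P(D|H1)·P(H1) + P(D|H2)·P(H2) + P(D|H3)·P(H3) + P(D|H4)·P(H4)
      = 0.056·0.129 + 0.25·0.454 + 0.061·0.365 + 0.055·0.052
      = 0.007224 + 0.1135 + 0.022265 + 0.00286 = 0.145849

P(D) ≈ 0.1458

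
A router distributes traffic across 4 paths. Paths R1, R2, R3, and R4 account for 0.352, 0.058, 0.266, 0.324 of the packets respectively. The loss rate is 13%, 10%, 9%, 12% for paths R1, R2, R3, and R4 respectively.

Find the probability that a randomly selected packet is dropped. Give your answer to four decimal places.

0.1144

Summing over the partition,
P(L) = P(L|R1)·P(R1) + P(L|R2)·P(R2) + P(L|R3)·P(R3) + P(L|R4)·P(R4)
      = 0.13·0.352 + 0.1·0.058 + 0.09·0.266 + 0.12·0.324
      = 0.04576 + 0.0058 + 0.02394 + 0.03888 = 0.11438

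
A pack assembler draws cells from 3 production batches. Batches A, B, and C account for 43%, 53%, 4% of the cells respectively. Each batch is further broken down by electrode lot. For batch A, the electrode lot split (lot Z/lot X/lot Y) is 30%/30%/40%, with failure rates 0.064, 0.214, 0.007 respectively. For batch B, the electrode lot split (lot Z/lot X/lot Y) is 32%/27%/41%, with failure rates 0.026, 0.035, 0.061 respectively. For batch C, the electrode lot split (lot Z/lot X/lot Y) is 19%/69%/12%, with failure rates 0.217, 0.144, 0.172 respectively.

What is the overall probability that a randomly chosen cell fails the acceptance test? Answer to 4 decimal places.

0.0662

P(F|A) = 0.3·0.064 + 0.3·0.214 + 0.4·0.007 = 0.0192 + 0.0642 + 0.0028 = 0.0862
P(F|B) = 0.32·0.026 + 0.27·0.035 + 0.41·0.061 = 0.00832 + 0.00945 + 0.02501 = 0.04278
P(F|C) = 0.19·0.217 + 0.69·0.144 + 0.12·0.172 = 0.04123 + 0.09936 + 0.02064 = 0.16123
Then overall,
P(F) = 0.43·0.0862 + 0.53·0.04278 + 0.04·0.16123
      = 0.037066 + 0.0226734 + 0.0064492 = 0.0661886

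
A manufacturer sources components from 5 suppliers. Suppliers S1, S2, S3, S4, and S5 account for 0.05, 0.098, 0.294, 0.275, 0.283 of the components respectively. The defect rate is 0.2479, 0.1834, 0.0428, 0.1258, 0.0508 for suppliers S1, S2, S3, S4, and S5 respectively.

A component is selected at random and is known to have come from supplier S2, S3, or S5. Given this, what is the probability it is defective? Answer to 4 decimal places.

P(D|S) ≈ 0.0666

Let S = {S2, S3, S5}.
P(S) = 0.098 + 0.294 + 0.283 = 0.675.
P(D ∩ S) = 0.1834·0.098 + 0.0428·0.294 + 0.0508·0.283 = 0.0179732 + 0.0125832 + 0.0143764 = 0.0449328.
P(D | S) = 0.0449328 / 0.675 = 0.066567…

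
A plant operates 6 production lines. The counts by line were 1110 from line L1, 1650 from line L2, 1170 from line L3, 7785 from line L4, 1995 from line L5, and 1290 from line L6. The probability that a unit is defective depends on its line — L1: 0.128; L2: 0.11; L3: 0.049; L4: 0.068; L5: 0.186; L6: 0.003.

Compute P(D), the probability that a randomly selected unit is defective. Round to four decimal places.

Total: 1110 + 1650 + 1170 + 7785 + 1995 + 1290 = 15000.
P(L1) = 1110/15000 = 0.074. P(L2) = 1650/15000 = 0.11. P(L3) = 1170/15000 = 0.078. P(L4) = 7785/15000 = 0.519. P(L5) = 1995/15000 = 0.133. P(L6) = 1290/15000 = 0.086.
By the law of total probability,
P(D) = P(D|L1)·P(L1) + P(D|L2)·P(L2) + P(D|L3)·P(L3) + P(D|L4)·P(L4) + P(D|L5)·P(L5) + P(D|L6)·P(L6)
      = 0.128·0.074 + 0.11·0.11 + 0.049·0.078 + 0.068·0.519 + 0.186·0.133 + 0.003·0.086
      = 0.009472 + 0.0121 + 0.003822 + 0.035292 + 0.024738 + 0.000258 = 0.085682

0.0857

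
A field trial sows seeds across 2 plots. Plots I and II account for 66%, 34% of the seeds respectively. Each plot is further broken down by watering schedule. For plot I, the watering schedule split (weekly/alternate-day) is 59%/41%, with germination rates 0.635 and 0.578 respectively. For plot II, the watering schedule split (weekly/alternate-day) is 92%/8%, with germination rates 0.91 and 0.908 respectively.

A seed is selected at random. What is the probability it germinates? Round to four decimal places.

0.7130

P(G|I) = 0.59·0.635 + 0.41·0.578 = 0.37465 + 0.23698 = 0.61163
P(G|II) = 0.92·0.91 + 0.08·0.908 = 0.8372 + 0.07264 = 0.90984
By total probability over the outer partition,
P(G) = 0.66·0.61163 + 0.34·0.90984
      = 0.4036758 + 0.3093456 = 0.7130214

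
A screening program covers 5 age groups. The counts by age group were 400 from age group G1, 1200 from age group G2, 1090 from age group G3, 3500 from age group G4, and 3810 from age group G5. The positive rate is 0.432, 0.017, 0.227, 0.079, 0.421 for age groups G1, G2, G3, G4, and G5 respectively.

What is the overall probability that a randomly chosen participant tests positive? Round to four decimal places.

Total: 400 + 1200 + 1090 + 3500 + 3810 = 10000.
P(G1) = 400/10000 = 0.04. P(G2) = 1200/10000 = 0.12. P(G3) = 1090/10000 = 0.109. P(G4) = 3500/10000 = 0.35. P(G5) = 3810/10000 = 0.381.
By the law of total probability,
P(T) = P(T|G1)·P(G1) + P(T|G2)·P(G2) + P(T|G3)·P(G3) + P(T|G4)·P(G4) + P(T|G5)·P(G5)
      = 0.432·0.04 + 0.017·0.12 + 0.227·0.109 + 0.079·0.35 + 0.421·0.381
      = 0.01728 + 0.00204 + 0.024743 + 0.02765 + 0.160401 = 0.232114

0.2321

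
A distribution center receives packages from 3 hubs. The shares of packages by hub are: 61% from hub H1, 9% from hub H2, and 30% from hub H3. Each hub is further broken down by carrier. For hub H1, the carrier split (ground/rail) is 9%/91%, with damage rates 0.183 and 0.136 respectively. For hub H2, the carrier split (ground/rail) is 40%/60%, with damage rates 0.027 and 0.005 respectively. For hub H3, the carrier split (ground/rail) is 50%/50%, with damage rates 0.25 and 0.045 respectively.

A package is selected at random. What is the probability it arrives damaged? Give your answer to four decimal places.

0.1310

P(D|H1) = 0.09·0.183 + 0.91·0.136 = 0.01647 + 0.12376 = 0.14023
P(D|H2) = 0.4·0.027 + 0.6·0.005 = 0.0108 + 0.003 = 0.0138
P(D|H3) = 0.5·0.25 + 0.5·0.045 = 0.125 + 0.0225 = 0.1475
By total probability over the outer partition,
P(D) = 0.61·0.14023 + 0.09·0.0138 + 0.3·0.1475
      = 0.0855403 + 0.001242 + 0.04425 = 0.1310323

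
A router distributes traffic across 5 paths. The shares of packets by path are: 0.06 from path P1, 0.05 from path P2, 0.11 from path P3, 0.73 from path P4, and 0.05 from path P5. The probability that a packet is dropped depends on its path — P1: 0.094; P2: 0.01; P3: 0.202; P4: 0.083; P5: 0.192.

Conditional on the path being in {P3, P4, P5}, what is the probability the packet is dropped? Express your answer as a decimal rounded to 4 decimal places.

P(L|S) ≈ 0.1038

Let S = {P3, P4, P5}.
P(S) = 0.11 + 0.73 + 0.05 = 0.89.
P(L ∩ S) = 0.202·0.11 + 0.083·0.73 + 0.192·0.05 = 0.02222 + 0.06059 + 0.0096 = 0.09241.
P(L | S) = 0.09241 / 0.89 = 0.103831…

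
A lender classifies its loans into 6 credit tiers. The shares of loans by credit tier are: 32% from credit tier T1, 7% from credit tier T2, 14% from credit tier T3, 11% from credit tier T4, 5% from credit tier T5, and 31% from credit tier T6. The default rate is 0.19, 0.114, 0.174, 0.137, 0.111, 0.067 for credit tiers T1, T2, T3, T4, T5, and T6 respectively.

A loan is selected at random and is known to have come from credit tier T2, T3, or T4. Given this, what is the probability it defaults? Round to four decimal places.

Let S = {T2, T3, T4}.
P(S) = 0.07 + 0.14 + 0.11 = 0.32.
P(D ∩ S) = 0.114·0.07 + 0.174·0.14 + 0.137·0.11 = 0.00798 + 0.02436 + 0.01507 = 0.04741.
P(D | S) = 0.04741 / 0.32 = 0.148156…

0.1482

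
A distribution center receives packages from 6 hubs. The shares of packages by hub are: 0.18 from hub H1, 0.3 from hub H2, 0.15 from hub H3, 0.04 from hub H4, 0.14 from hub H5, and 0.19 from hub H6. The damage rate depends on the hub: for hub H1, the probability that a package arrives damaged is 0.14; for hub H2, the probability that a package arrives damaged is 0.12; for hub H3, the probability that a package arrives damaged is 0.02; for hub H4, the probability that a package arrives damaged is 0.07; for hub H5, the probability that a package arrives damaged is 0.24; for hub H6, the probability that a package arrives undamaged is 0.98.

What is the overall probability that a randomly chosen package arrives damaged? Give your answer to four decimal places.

P(D|H6) = 1 − 0.98 = 0.02.
Using total probability over the partition,
P(D) = P(D|H1)·P(H1) + P(D|H2)·P(H2) + P(D|H3)·P(H3) + P(D|H4)·P(H4) + P(D|H5)·P(H5) + P(D|H6)·P(H6)
      = 0.14·0.18 + 0.12·0.3 + 0.02·0.15 + 0.07·0.04 + 0.24·0.14 + 0.02·0.19
      = 0.0252 + 0.036 + 0.003 + 0.0028 + 0.0336 + 0.0038 = 0.1044

P(D) ≈ 0.1044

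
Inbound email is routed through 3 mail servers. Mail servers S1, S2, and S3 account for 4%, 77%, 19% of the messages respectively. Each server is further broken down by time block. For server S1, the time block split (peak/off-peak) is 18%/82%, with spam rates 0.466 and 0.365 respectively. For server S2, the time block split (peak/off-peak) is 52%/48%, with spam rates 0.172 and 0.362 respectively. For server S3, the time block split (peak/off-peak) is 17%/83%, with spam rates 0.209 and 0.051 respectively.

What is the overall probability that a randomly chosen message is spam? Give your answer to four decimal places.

P(S|S1) = 0.18·0.466 + 0.82·0.365 = 0.08388 + 0.2993 = 0.38318
P(S|S2) = 0.52·0.172 + 0.48·0.362 = 0.08944 + 0.17376 = 0.2632
P(S|S3) = 0.17·0.209 + 0.83·0.051 = 0.03553 + 0.04233 = 0.07786
Then overall,
P(S) = 0.04·0.38318 + 0.77·0.2632 + 0.19·0.07786
      = 0.0153272 + 0.202664 + 0.0147934 = 0.2327846

P(S) ≈ 0.2328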